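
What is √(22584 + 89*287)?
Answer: √48127 ≈ 219.38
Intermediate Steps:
√(22584 + 89*287) = √(22584 + 25543) = √48127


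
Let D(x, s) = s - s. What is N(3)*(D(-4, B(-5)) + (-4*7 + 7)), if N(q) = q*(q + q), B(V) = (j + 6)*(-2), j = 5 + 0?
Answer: -378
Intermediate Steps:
j = 5
B(V) = -22 (B(V) = (5 + 6)*(-2) = 11*(-2) = -22)
D(x, s) = 0
N(q) = 2*q² (N(q) = q*(2*q) = 2*q²)
N(3)*(D(-4, B(-5)) + (-4*7 + 7)) = (2*3²)*(0 + (-4*7 + 7)) = (2*9)*(0 + (-28 + 7)) = 18*(0 - 21) = 18*(-21) = -378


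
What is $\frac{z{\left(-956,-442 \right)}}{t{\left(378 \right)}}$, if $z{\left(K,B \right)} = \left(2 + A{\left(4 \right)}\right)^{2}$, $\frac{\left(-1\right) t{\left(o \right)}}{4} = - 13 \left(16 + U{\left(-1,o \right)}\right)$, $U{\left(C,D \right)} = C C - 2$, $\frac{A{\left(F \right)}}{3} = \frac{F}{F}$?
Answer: $\frac{5}{156} \approx 0.032051$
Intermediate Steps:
$A{\left(F \right)} = 3$ ($A{\left(F \right)} = 3 \frac{F}{F} = 3 \cdot 1 = 3$)
$U{\left(C,D \right)} = -2 + C^{2}$ ($U{\left(C,D \right)} = C^{2} - 2 = -2 + C^{2}$)
$t{\left(o \right)} = 780$ ($t{\left(o \right)} = - 4 \left(- 13 \left(16 - \left(2 - \left(-1\right)^{2}\right)\right)\right) = - 4 \left(- 13 \left(16 + \left(-2 + 1\right)\right)\right) = - 4 \left(- 13 \left(16 - 1\right)\right) = - 4 \left(\left(-13\right) 15\right) = \left(-4\right) \left(-195\right) = 780$)
$z{\left(K,B \right)} = 25$ ($z{\left(K,B \right)} = \left(2 + 3\right)^{2} = 5^{2} = 25$)
$\frac{z{\left(-956,-442 \right)}}{t{\left(378 \right)}} = \frac{25}{780} = 25 \cdot \frac{1}{780} = \frac{5}{156}$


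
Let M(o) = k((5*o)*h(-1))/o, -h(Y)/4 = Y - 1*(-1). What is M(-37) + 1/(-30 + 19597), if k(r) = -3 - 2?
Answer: 97872/723979 ≈ 0.13519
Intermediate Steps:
h(Y) = -4 - 4*Y (h(Y) = -4*(Y - 1*(-1)) = -4*(Y + 1) = -4*(1 + Y) = -4 - 4*Y)
k(r) = -5
M(o) = -5/o
M(-37) + 1/(-30 + 19597) = -5/(-37) + 1/(-30 + 19597) = -5*(-1/37) + 1/19567 = 5/37 + 1/19567 = 97872/723979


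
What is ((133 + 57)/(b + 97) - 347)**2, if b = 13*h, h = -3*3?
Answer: 508369/4 ≈ 1.2709e+5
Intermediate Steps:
h = -9
b = -117 (b = 13*(-9) = -117)
((133 + 57)/(b + 97) - 347)**2 = ((133 + 57)/(-117 + 97) - 347)**2 = (190/(-20) - 347)**2 = (190*(-1/20) - 347)**2 = (-19/2 - 347)**2 = (-713/2)**2 = 508369/4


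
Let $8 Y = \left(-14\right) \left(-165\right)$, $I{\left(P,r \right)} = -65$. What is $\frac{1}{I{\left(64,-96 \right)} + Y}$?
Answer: $\frac{4}{895} \approx 0.0044693$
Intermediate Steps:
$Y = \frac{1155}{4}$ ($Y = \frac{\left(-14\right) \left(-165\right)}{8} = \frac{1}{8} \cdot 2310 = \frac{1155}{4} \approx 288.75$)
$\frac{1}{I{\left(64,-96 \right)} + Y} = \frac{1}{-65 + \frac{1155}{4}} = \frac{1}{\frac{895}{4}} = \frac{4}{895}$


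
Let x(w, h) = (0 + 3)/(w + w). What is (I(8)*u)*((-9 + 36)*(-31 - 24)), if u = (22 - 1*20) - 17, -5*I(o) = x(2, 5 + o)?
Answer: -13365/4 ≈ -3341.3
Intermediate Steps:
x(w, h) = 3/(2*w) (x(w, h) = 3/((2*w)) = 3*(1/(2*w)) = 3/(2*w))
I(o) = -3/20 (I(o) = -3/(10*2) = -⅕*¾ = -3/20)
u = -15 (u = (22 - 20) - 17 = 2 - 17 = -15)
(I(8)*u)*((-9 + 36)*(-31 - 24)) = (-3/20*(-15))*((-9 + 36)*(-31 - 24)) = 9*(27*(-55))/4 = (9/4)*(-1485) = -13365/4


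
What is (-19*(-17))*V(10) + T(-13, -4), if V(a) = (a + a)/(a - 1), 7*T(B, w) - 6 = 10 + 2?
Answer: 45382/63 ≈ 720.35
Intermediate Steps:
T(B, w) = 18/7 (T(B, w) = 6/7 + (10 + 2)/7 = 6/7 + (1/7)*12 = 6/7 + 12/7 = 18/7)
V(a) = 2*a/(-1 + a) (V(a) = (2*a)/(-1 + a) = 2*a/(-1 + a))
(-19*(-17))*V(10) + T(-13, -4) = (-19*(-17))*(2*10/(-1 + 10)) + 18/7 = 323*(2*10/9) + 18/7 = 323*(2*10*(1/9)) + 18/7 = 323*(20/9) + 18/7 = 6460/9 + 18/7 = 45382/63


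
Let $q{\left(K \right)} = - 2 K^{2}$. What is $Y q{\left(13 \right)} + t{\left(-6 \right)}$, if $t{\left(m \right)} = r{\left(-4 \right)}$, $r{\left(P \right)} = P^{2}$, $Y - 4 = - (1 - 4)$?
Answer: $-2350$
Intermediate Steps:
$Y = 7$ ($Y = 4 - \left(1 - 4\right) = 4 - -3 = 4 + 3 = 7$)
$t{\left(m \right)} = 16$ ($t{\left(m \right)} = \left(-4\right)^{2} = 16$)
$Y q{\left(13 \right)} + t{\left(-6 \right)} = 7 \left(- 2 \cdot 13^{2}\right) + 16 = 7 \left(\left(-2\right) 169\right) + 16 = 7 \left(-338\right) + 16 = -2366 + 16 = -2350$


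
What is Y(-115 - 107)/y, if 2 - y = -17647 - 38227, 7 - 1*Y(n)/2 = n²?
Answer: -49277/27938 ≈ -1.7638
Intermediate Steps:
Y(n) = 14 - 2*n²
y = 55876 (y = 2 - (-17647 - 38227) = 2 - 1*(-55874) = 2 + 55874 = 55876)
Y(-115 - 107)/y = (14 - 2*(-115 - 107)²)/55876 = (14 - 2*(-222)²)*(1/55876) = (14 - 2*49284)*(1/55876) = (14 - 98568)*(1/55876) = -98554*1/55876 = -49277/27938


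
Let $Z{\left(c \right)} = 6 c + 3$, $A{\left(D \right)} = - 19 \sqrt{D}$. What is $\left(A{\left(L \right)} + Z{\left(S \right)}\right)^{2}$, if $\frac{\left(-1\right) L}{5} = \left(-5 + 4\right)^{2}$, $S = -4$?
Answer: $-1364 + 798 i \sqrt{5} \approx -1364.0 + 1784.4 i$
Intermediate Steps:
$L = -5$ ($L = - 5 \left(-5 + 4\right)^{2} = - 5 \left(-1\right)^{2} = \left(-5\right) 1 = -5$)
$Z{\left(c \right)} = 3 + 6 c$
$\left(A{\left(L \right)} + Z{\left(S \right)}\right)^{2} = \left(- 19 \sqrt{-5} + \left(3 + 6 \left(-4\right)\right)\right)^{2} = \left(- 19 i \sqrt{5} + \left(3 - 24\right)\right)^{2} = \left(- 19 i \sqrt{5} - 21\right)^{2} = \left(-21 - 19 i \sqrt{5}\right)^{2}$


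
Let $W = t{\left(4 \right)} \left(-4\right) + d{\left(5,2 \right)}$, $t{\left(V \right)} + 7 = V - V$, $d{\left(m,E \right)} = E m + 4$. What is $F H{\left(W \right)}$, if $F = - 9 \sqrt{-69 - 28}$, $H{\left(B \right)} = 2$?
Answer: $- 18 i \sqrt{97} \approx - 177.28 i$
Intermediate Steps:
$d{\left(m,E \right)} = 4 + E m$
$t{\left(V \right)} = -7$ ($t{\left(V \right)} = -7 + \left(V - V\right) = -7 + 0 = -7$)
$W = 42$ ($W = \left(-7\right) \left(-4\right) + \left(4 + 2 \cdot 5\right) = 28 + \left(4 + 10\right) = 28 + 14 = 42$)
$F = - 9 i \sqrt{97}$ ($F = - 9 \sqrt{-97} = - 9 i \sqrt{97} \approx - 88.64 i$)
$F H{\left(W \right)} = - 9 i \sqrt{97} \cdot 2 = - 18 i \sqrt{97}$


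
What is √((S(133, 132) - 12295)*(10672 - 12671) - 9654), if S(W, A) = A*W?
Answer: I*√10526393 ≈ 3244.4*I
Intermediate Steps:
√((S(133, 132) - 12295)*(10672 - 12671) - 9654) = √((132*133 - 12295)*(10672 - 12671) - 9654) = √((17556 - 12295)*(-1999) - 9654) = √(5261*(-1999) - 9654) = √(-10516739 - 9654) = √(-10526393) = I*√10526393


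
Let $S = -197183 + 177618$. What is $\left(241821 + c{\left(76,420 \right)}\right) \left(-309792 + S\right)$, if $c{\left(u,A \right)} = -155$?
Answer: $-79594388762$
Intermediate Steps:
$S = -19565$
$\left(241821 + c{\left(76,420 \right)}\right) \left(-309792 + S\right) = \left(241821 - 155\right) \left(-309792 - 19565\right) = 241666 \left(-329357\right) = -79594388762$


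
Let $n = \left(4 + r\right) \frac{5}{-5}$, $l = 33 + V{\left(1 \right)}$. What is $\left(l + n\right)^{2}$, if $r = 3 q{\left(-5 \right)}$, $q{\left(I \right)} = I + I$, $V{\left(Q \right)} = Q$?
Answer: $3600$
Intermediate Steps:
$q{\left(I \right)} = 2 I$
$l = 34$ ($l = 33 + 1 = 34$)
$r = -30$ ($r = 3 \cdot 2 \left(-5\right) = 3 \left(-10\right) = -30$)
$n = 26$ ($n = \left(4 - 30\right) \frac{5}{-5} = - 26 \cdot 5 \left(- \frac{1}{5}\right) = \left(-26\right) \left(-1\right) = 26$)
$\left(l + n\right)^{2} = \left(34 + 26\right)^{2} = 60^{2} = 3600$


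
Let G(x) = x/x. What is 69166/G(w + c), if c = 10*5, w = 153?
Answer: 69166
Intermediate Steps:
c = 50
G(x) = 1
69166/G(w + c) = 69166/1 = 69166*1 = 69166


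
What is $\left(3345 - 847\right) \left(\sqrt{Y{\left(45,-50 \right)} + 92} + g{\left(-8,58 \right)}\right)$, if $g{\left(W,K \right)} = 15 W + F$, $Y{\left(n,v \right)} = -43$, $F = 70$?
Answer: $-107414$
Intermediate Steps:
$g{\left(W,K \right)} = 70 + 15 W$ ($g{\left(W,K \right)} = 15 W + 70 = 70 + 15 W$)
$\left(3345 - 847\right) \left(\sqrt{Y{\left(45,-50 \right)} + 92} + g{\left(-8,58 \right)}\right) = \left(3345 - 847\right) \left(\sqrt{-43 + 92} + \left(70 + 15 \left(-8\right)\right)\right) = 2498 \left(\sqrt{49} + \left(70 - 120\right)\right) = 2498 \left(7 - 50\right) = 2498 \left(-43\right) = -107414$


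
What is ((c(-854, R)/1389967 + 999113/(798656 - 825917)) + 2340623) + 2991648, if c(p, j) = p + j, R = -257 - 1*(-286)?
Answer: 202048439489189281/37891890387 ≈ 5.3322e+6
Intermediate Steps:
R = 29 (R = -257 + 286 = 29)
c(p, j) = j + p
((c(-854, R)/1389967 + 999113/(798656 - 825917)) + 2340623) + 2991648 = (((29 - 854)/1389967 + 999113/(798656 - 825917)) + 2340623) + 2991648 = ((-825*1/1389967 + 999113/(-27261)) + 2340623) + 2991648 = ((-825/1389967 + 999113*(-1/27261)) + 2340623) + 2991648 = ((-825/1389967 - 999113/27261) + 2340623) + 2991648 = (-1388756589596/37891890387 + 2340623) + 2991648 = 88689241396701505/37891890387 + 2991648 = 202048439489189281/37891890387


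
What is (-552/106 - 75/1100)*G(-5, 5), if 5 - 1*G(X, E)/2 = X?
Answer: -61515/583 ≈ -105.51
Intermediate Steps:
G(X, E) = 10 - 2*X
(-552/106 - 75/1100)*G(-5, 5) = (-552/106 - 75/1100)*(10 - 2*(-5)) = (-552*1/106 - 75*1/1100)*(10 + 10) = (-276/53 - 3/44)*20 = -12303/2332*20 = -61515/583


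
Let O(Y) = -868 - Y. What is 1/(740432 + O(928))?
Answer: 1/738636 ≈ 1.3538e-6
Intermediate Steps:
1/(740432 + O(928)) = 1/(740432 + (-868 - 1*928)) = 1/(740432 + (-868 - 928)) = 1/(740432 - 1796) = 1/738636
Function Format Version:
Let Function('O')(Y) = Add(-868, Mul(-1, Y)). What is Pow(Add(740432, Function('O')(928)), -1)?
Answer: Rational(1, 738636) ≈ 1.3538e-6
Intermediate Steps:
Pow(Add(740432, Function('O')(928)), -1) = Pow(Add(740432, Add(-868, Mul(-1, 928))), -1) = Pow(Add(740432, Add(-868, -928)), -1) = Pow(Add(740432, -1796), -1) = Pow(738636, -1) = Rational(1, 738636)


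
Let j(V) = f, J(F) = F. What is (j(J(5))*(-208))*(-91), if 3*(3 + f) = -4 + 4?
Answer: -56784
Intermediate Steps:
f = -3 (f = -3 + (-4 + 4)/3 = -3 + (1/3)*0 = -3 + 0 = -3)
j(V) = -3
(j(J(5))*(-208))*(-91) = -3*(-208)*(-91) = 624*(-91) = -56784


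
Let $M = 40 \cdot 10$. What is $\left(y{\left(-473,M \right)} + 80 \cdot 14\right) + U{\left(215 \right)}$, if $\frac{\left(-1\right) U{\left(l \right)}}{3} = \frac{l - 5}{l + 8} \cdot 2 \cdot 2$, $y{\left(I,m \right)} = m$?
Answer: $\frac{336440}{223} \approx 1508.7$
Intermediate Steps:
$M = 400$
$U{\left(l \right)} = - \frac{12 \left(-5 + l\right)}{8 + l}$ ($U{\left(l \right)} = - 3 \frac{l - 5}{l + 8} \cdot 2 \cdot 2 = - 3 \frac{-5 + l}{8 + l} 2 \cdot 2 = - 3 \frac{2 \left(-5 + l\right)}{8 + l} 2 = - 3 \frac{4 \left(-5 + l\right)}{8 + l} = - \frac{12 \left(-5 + l\right)}{8 + l}$)
$\left(y{\left(-473,M \right)} + 80 \cdot 14\right) + U{\left(215 \right)} = \left(400 + 80 \cdot 14\right) + \frac{12 \left(5 - 215\right)}{8 + 215} = \left(400 + 1120\right) + \frac{12 \left(5 - 215\right)}{223} = 1520 + 12 \cdot \frac{1}{223} \left(-210\right) = 1520 - \frac{2520}{223} = \frac{336440}{223}$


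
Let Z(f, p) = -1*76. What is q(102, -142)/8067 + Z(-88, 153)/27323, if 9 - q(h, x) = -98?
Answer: 2310469/220414641 ≈ 0.010482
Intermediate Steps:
q(h, x) = 107 (q(h, x) = 9 - 1*(-98) = 9 + 98 = 107)
Z(f, p) = -76
q(102, -142)/8067 + Z(-88, 153)/27323 = 107/8067 - 76/27323 = 2310469/220414641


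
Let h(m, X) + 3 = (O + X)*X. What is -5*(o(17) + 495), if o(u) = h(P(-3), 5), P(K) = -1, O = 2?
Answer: -2635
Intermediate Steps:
h(m, X) = -3 + X*(2 + X) (h(m, X) = -3 + (2 + X)*X = -3 + X*(2 + X))
o(u) = 32 (o(u) = -3 + 5**2 + 2*5 = -3 + 25 + 10 = 32)
-5*(o(17) + 495) = -5*(32 + 495) = -5*527 = -2635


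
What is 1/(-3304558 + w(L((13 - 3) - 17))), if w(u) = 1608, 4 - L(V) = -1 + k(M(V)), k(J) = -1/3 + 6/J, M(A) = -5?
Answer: -1/3302950 ≈ -3.0276e-7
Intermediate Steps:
k(J) = -⅓ + 6/J (k(J) = -1*⅓ + 6/J = -⅓ + 6/J)
L(V) = 98/15 (L(V) = 4 - (-1 + (⅓)*(18 - 1*(-5))/(-5)) = 4 - (-1 + (⅓)*(-⅕)*(18 + 5)) = 4 - (-1 + (⅓)*(-⅕)*23) = 4 - (-1 - 23/15) = 4 - 1*(-38/15) = 4 + 38/15 = 98/15)
1/(-3304558 + w(L((13 - 3) - 17))) = 1/(-3304558 + 1608) = 1/(-3302950) = -1/3302950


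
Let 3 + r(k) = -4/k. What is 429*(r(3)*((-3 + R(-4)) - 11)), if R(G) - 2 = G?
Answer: 29744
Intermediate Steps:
R(G) = 2 + G
r(k) = -3 - 4/k
429*(r(3)*((-3 + R(-4)) - 11)) = 429*((-3 - 4/3)*((-3 + (2 - 4)) - 11)) = 429*((-3 - 4*⅓)*((-3 - 2) - 11)) = 429*((-3 - 4/3)*(-5 - 11)) = 429*(-13/3*(-16)) = 429*(208/3) = 29744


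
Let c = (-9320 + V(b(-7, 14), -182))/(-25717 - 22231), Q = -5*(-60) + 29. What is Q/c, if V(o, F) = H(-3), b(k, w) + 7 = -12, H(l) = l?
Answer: 15774892/9323 ≈ 1692.0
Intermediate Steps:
b(k, w) = -19 (b(k, w) = -7 - 12 = -19)
V(o, F) = -3
Q = 329 (Q = 300 + 29 = 329)
c = 9323/47948 (c = (-9320 - 3)/(-25717 - 22231) = -9323/(-47948) = -9323*(-1/47948) = 9323/47948 ≈ 0.19444)
Q/c = 329/(9323/47948) = 329*(47948/9323) = 15774892/9323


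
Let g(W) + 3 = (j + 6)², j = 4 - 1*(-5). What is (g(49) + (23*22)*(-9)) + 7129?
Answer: 2797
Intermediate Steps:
j = 9 (j = 4 + 5 = 9)
g(W) = 222 (g(W) = -3 + (9 + 6)² = -3 + 15² = -3 + 225 = 222)
(g(49) + (23*22)*(-9)) + 7129 = (222 + (23*22)*(-9)) + 7129 = (222 + 506*(-9)) + 7129 = (222 - 4554) + 7129 = -4332 + 7129 = 2797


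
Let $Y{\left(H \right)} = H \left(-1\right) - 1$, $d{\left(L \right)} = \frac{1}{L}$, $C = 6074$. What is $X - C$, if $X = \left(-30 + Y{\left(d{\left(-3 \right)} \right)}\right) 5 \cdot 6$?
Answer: $-6994$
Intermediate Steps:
$Y{\left(H \right)} = -1 - H$ ($Y{\left(H \right)} = - H - 1 = -1 - H$)
$X = -920$ ($X = \left(-30 - \frac{2}{3}\right) 5 \cdot 6 = \left(-30 - \frac{2}{3}\right) 30 = \left(- \frac{92}{3}\right) 30 = -920$)
$X - C = -920 - 6074 = -6994$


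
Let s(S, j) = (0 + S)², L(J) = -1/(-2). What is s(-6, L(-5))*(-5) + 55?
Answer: -125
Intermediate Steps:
L(J) = ½ (L(J) = -1*(-½) = ½)
s(S, j) = S²
s(-6, L(-5))*(-5) + 55 = (-6)²*(-5) + 55 = 36*(-5) + 55 = -180 + 55 = -125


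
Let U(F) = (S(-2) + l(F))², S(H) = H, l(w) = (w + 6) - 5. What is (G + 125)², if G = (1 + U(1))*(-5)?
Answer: 14400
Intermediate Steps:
l(w) = 1 + w (l(w) = (6 + w) - 5 = 1 + w)
U(F) = (-1 + F)² (U(F) = (-2 + (1 + F))² = (-1 + F)²)
G = -5 (G = (1 + (-1 + 1)²)*(-5) = (1 + 0²)*(-5) = (1 + 0)*(-5) = 1*(-5) = -5)
(G + 125)² = (-5 + 125)² = 120² = 14400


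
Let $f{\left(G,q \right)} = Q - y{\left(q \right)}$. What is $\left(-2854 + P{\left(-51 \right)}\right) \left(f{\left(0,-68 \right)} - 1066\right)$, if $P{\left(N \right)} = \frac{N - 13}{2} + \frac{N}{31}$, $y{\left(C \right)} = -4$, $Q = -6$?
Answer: $\frac{95604156}{31} \approx 3.084 \cdot 10^{6}$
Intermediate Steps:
$P{\left(N \right)} = - \frac{13}{2} + \frac{33 N}{62}$ ($P{\left(N \right)} = \left(-13 + N\right) \frac{1}{2} + N \frac{1}{31} = \left(- \frac{13}{2} + \frac{N}{2}\right) + \frac{N}{31} = - \frac{13}{2} + \frac{33 N}{62}$)
$f{\left(G,q \right)} = -2$ ($f{\left(G,q \right)} = -6 - -4 = -6 + 4 = -2$)
$\left(-2854 + P{\left(-51 \right)}\right) \left(f{\left(0,-68 \right)} - 1066\right) = \left(-2854 + \left(- \frac{13}{2} + \frac{33}{62} \left(-51\right)\right)\right) \left(-2 - 1066\right) = \left(-2854 - \frac{1043}{31}\right) \left(-1068\right) = \left(- \frac{89517}{31}\right) \left(-1068\right) = \frac{95604156}{31}$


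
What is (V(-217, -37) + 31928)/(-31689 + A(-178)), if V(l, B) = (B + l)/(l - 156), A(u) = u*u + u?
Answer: -11909398/68259 ≈ -174.47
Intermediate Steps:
A(u) = u + u² (A(u) = u² + u = u + u²)
V(l, B) = (B + l)/(-156 + l)
(V(-217, -37) + 31928)/(-31689 + A(-178)) = ((-37 - 217)/(-156 - 217) + 31928)/(-31689 - 178*(1 - 178)) = (-254/(-373) + 31928)/(-31689 - 178*(-177)) = (-1/373*(-254) + 31928)/(-31689 + 31506) = (254/373 + 31928)/(-183) = (11909398/373)*(-1/183) = -11909398/68259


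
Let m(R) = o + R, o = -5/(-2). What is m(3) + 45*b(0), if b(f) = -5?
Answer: -439/2 ≈ -219.50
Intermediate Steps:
o = 5/2 (o = -5*(-1/2) = 5/2 ≈ 2.5000)
m(R) = 5/2 + R
m(3) + 45*b(0) = (5/2 + 3) + 45*(-5) = 11/2 - 225 = -439/2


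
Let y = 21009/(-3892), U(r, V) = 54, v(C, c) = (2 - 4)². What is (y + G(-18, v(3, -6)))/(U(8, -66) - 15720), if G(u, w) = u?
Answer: 30355/20324024 ≈ 0.0014936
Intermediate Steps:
v(C, c) = 4 (v(C, c) = (-2)² = 4)
y = -21009/3892 (y = 21009*(-1/3892) = -21009/3892 ≈ -5.3980)
(y + G(-18, v(3, -6)))/(U(8, -66) - 15720) = (-21009/3892 - 18)/(54 - 15720) = -91065/3892/(-15666) = -91065/3892*(-1/15666) = 30355/20324024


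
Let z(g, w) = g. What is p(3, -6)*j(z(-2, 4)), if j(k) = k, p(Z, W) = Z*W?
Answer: 36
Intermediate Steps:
p(Z, W) = W*Z
p(3, -6)*j(z(-2, 4)) = -6*3*(-2) = -18*(-2) = 36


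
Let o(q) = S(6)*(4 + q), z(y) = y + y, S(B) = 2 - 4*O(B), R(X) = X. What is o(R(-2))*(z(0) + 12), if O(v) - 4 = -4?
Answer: 48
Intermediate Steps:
O(v) = 0 (O(v) = 4 - 4 = 0)
S(B) = 2 (S(B) = 2 - 4*0 = 2 + 0 = 2)
z(y) = 2*y
o(q) = 8 + 2*q (o(q) = 2*(4 + q) = 8 + 2*q)
o(R(-2))*(z(0) + 12) = (8 + 2*(-2))*(2*0 + 12) = (8 - 4)*(0 + 12) = 4*12 = 48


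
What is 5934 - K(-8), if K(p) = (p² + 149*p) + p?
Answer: 7070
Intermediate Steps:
K(p) = p² + 150*p
5934 - K(-8) = 5934 - (-8)*(150 - 8) = 5934 - (-8)*142 = 5934 - 1*(-1136) = 5934 + 1136 = 7070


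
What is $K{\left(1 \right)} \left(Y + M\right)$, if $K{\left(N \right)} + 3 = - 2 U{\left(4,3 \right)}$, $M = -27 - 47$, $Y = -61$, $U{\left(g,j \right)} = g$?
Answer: $1485$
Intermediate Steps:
$M = -74$ ($M = -27 - 47 = -74$)
$K{\left(N \right)} = -11$ ($K{\left(N \right)} = -3 - 8 = -11$)
$K{\left(1 \right)} \left(Y + M\right) = - 11 \left(-61 - 74\right) = \left(-11\right) \left(-135\right) = 1485$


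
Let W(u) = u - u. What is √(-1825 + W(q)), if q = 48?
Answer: 5*I*√73 ≈ 42.72*I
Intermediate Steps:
W(u) = 0
√(-1825 + W(q)) = √(-1825 + 0) = √(-1825) = 5*I*√73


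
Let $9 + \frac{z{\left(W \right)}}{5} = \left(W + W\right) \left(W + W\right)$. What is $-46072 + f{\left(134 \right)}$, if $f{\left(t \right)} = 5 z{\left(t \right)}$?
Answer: $1749303$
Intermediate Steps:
$z{\left(W \right)} = -45 + 20 W^{2}$ ($z{\left(W \right)} = -45 + 5 \left(W + W\right) \left(W + W\right) = -45 + 5 \cdot 2 W 2 W = -45 + 5 \cdot 4 W^{2} = -45 + 20 W^{2}$)
$f{\left(t \right)} = -225 + 100 t^{2}$ ($f{\left(t \right)} = 5 \left(-45 + 20 t^{2}\right) = -225 + 100 t^{2}$)
$-46072 + f{\left(134 \right)} = -46072 - \left(225 - 100 \cdot 134^{2}\right) = -46072 + \left(-225 + 100 \cdot 17956\right) = -46072 + \left(-225 + 1795600\right) = -46072 + 1795375 = 1749303$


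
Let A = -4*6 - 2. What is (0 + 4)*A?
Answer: -104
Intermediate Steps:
A = -26 (A = -24 - 2 = -26)
(0 + 4)*A = (0 + 4)*(-26) = 4*(-26) = -104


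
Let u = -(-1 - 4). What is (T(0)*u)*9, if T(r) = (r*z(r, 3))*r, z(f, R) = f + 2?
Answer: 0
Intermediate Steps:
z(f, R) = 2 + f
u = 5 (u = -1*(-5) = 5)
T(r) = r²*(2 + r) (T(r) = (r*(2 + r))*r = r²*(2 + r))
(T(0)*u)*9 = ((0²*(2 + 0))*5)*9 = ((0*2)*5)*9 = (0*5)*9 = 0*9 = 0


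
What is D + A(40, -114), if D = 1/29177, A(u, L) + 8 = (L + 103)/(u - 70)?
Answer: -6681503/875310 ≈ -7.6333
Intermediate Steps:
A(u, L) = -8 + (103 + L)/(-70 + u) (A(u, L) = -8 + (L + 103)/(u - 70) = -8 + (103 + L)/(-70 + u))
D = 1/29177 ≈ 3.4274e-5
D + A(40, -114) = 1/29177 + (663 - 114 - 8*40)/(-70 + 40) = 1/29177 + (663 - 114 - 320)/(-30) = 1/29177 - 1/30*229 = 1/29177 - 229/30 = -6681503/875310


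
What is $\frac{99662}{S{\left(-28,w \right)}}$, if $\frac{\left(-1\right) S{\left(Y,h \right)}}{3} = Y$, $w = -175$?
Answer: $\frac{49831}{42} \approx 1186.5$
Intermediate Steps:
$S{\left(Y,h \right)} = - 3 Y$
$\frac{99662}{S{\left(-28,w \right)}} = \frac{99662}{\left(-3\right) \left(-28\right)} = \frac{99662}{84} = 99662 \cdot \frac{1}{84} = \frac{49831}{42}$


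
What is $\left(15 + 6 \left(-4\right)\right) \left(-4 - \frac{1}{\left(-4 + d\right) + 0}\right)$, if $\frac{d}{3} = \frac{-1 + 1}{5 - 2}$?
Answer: $\frac{135}{4} \approx 33.75$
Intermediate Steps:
$d = 0$ ($d = 3 \frac{-1 + 1}{5 - 2} = 3 \cdot \frac{0}{3} = 3 \cdot 0 \cdot \frac{1}{3} = 3 \cdot 0 = 0$)
$\left(15 + 6 \left(-4\right)\right) \left(-4 - \frac{1}{\left(-4 + d\right) + 0}\right) = \left(15 + 6 \left(-4\right)\right) \left(-4 - \frac{1}{\left(-4 + 0\right) + 0}\right) = \left(15 - 24\right) \left(-4 - \frac{1}{-4 + 0}\right) = - 9 \left(-4 - \frac{1}{-4}\right) = - 9 \left(-4 - - \frac{1}{4}\right) = - 9 \left(-4 + \frac{1}{4}\right) = \left(-9\right) \left(- \frac{15}{4}\right) = \frac{135}{4}$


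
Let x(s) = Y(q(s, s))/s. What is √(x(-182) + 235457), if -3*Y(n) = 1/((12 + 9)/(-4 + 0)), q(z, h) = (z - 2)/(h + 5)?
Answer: √17548374727/273 ≈ 485.24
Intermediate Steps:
q(z, h) = (-2 + z)/(5 + h)
Y(n) = 4/63 (Y(n) = -(-4 + 0)/(12 + 9)/3 = -1/(3*(21/(-4))) = -1/(3*(21*(-¼))) = -1/(3*(-21/4)) = -⅓*(-4/21) = 4/63)
x(s) = 4/(63*s)
√(x(-182) + 235457) = √((4/63)/(-182) + 235457) = √((4/63)*(-1/182) + 235457) = √(-2/5733 + 235457) = √(1349874979/5733) = √17548374727/273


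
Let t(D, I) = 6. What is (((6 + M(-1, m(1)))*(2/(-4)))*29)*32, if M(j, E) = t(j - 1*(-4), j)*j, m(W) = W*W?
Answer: 0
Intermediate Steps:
m(W) = W²
M(j, E) = 6*j
(((6 + M(-1, m(1)))*(2/(-4)))*29)*32 = (((6 + 6*(-1))*(2/(-4)))*29)*32 = (((6 - 6)*(2*(-¼)))*29)*32 = ((0*(-½))*29)*32 = (0*29)*32 = 0*32 = 0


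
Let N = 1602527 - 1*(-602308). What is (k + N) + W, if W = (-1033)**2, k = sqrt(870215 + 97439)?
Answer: 3271924 + sqrt(967654) ≈ 3.2729e+6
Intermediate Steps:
k = sqrt(967654) ≈ 983.69
N = 2204835 (N = 1602527 + 602308 = 2204835)
W = 1067089
(k + N) + W = (sqrt(967654) + 2204835) + 1067089 = (2204835 + sqrt(967654)) + 1067089 = 3271924 + sqrt(967654)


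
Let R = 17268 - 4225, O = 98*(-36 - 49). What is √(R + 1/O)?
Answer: 3*√2052243570/1190 ≈ 114.21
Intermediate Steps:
O = -8330 (O = 98*(-85) = -8330)
R = 13043
√(R + 1/O) = √(13043 + 1/(-8330)) = √(13043 - 1/8330) = √(108648189/8330) = 3*√2052243570/1190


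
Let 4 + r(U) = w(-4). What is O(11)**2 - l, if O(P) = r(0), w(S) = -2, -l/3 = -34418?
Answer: -103218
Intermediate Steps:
l = 103254 (l = -3*(-34418) = 103254)
r(U) = -6 (r(U) = -4 - 2 = -6)
O(P) = -6
O(11)**2 - l = (-6)**2 - 1*103254 = 36 - 103254 = -103218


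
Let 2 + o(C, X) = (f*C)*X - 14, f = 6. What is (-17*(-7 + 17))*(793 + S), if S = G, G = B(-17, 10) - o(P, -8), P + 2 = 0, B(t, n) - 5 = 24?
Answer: -126140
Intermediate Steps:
B(t, n) = 29 (B(t, n) = 5 + 24 = 29)
P = -2 (P = -2 + 0 = -2)
o(C, X) = -16 + 6*C*X (o(C, X) = -2 + ((6*C)*X - 14) = -2 + (6*C*X - 14) = -2 + (-14 + 6*C*X) = -16 + 6*C*X)
G = -51 (G = 29 - (-16 + 6*(-2)*(-8)) = 29 - (-16 + 96) = 29 - 1*80 = 29 - 80 = -51)
S = -51
(-17*(-7 + 17))*(793 + S) = (-17*(-7 + 17))*(793 - 51) = -17*10*742 = -170*742 = -126140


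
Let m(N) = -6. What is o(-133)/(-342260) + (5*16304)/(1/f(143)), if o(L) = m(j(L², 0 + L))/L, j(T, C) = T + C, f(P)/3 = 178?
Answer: 990793660987197/22760290 ≈ 4.3532e+7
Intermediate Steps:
f(P) = 534 (f(P) = 3*178 = 534)
j(T, C) = C + T
o(L) = -6/L
o(-133)/(-342260) + (5*16304)/(1/f(143)) = -6/(-133)/(-342260) + (5*16304)/(1/534) = -6*(-1/133)*(-1/342260) + 81520/(1/534) = (6/133)*(-1/342260) + 81520*534 = -3/22760290 + 43531680 = 990793660987197/22760290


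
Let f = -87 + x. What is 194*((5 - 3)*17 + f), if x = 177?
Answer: 24056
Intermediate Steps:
f = 90 (f = -87 + 177 = 90)
194*((5 - 3)*17 + f) = 194*((5 - 3)*17 + 90) = 194*(2*17 + 90) = 194*(34 + 90) = 194*124 = 24056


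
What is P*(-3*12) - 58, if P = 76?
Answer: -2794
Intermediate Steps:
P*(-3*12) - 58 = 76*(-3*12) - 58 = 76*(-36) - 58 = -2736 - 58 = -2794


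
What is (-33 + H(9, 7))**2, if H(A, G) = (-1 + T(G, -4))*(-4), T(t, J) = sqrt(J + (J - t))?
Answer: 601 + 232*I*sqrt(15) ≈ 601.0 + 898.53*I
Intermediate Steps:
T(t, J) = sqrt(-t + 2*J)
H(A, G) = 4 - 4*sqrt(-8 - G) (H(A, G) = (-1 + sqrt(-G + 2*(-4)))*(-4) = (-1 + sqrt(-G - 8))*(-4) = (-1 + sqrt(-8 - G))*(-4) = 4 - 4*sqrt(-8 - G))
(-33 + H(9, 7))**2 = (-33 + (4 - 4*sqrt(-8 - 1*7)))**2 = (-33 + (4 - 4*sqrt(-8 - 7)))**2 = (-33 + (4 - 4*I*sqrt(15)))**2 = (-29 - 4*I*sqrt(15))**2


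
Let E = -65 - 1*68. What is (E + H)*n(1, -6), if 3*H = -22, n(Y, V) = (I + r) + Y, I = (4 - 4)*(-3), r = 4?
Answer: -2105/3 ≈ -701.67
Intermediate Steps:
I = 0 (I = 0*(-3) = 0)
n(Y, V) = 4 + Y (n(Y, V) = (0 + 4) + Y = 4 + Y)
H = -22/3 (H = (⅓)*(-22) = -22/3 ≈ -7.3333)
E = -133 (E = -65 - 68 = -133)
(E + H)*n(1, -6) = (-133 - 22/3)*(4 + 1) = -421/3*5 = -2105/3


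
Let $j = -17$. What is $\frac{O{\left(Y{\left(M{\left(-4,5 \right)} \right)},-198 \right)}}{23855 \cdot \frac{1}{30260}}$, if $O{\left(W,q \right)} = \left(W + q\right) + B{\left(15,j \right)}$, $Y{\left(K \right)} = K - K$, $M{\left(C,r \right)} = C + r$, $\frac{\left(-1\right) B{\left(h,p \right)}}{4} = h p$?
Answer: $\frac{4974744}{4771} \approx 1042.7$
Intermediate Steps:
$B{\left(h,p \right)} = - 4 h p$
$Y{\left(K \right)} = 0$
$O{\left(W,q \right)} = 1020 + W + q$ ($O{\left(W,q \right)} = \left(W + q\right) - 60 \left(-17\right) = \left(W + q\right) + 1020 = 1020 + W + q$)
$\frac{O{\left(Y{\left(M{\left(-4,5 \right)} \right)},-198 \right)}}{23855 \cdot \frac{1}{30260}} = \frac{1020 + 0 - 198}{23855 \cdot \frac{1}{30260}} = \frac{822}{23855 \cdot \frac{1}{30260}} = \frac{822}{\frac{4771}{6052}} = 822 \cdot \frac{6052}{4771} = \frac{4974744}{4771}$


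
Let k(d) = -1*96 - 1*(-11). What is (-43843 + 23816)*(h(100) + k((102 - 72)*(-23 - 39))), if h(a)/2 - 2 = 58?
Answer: -700945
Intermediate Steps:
h(a) = 120 (h(a) = 4 + 2*58 = 4 + 116 = 120)
k(d) = -85 (k(d) = -96 + 11 = -85)
(-43843 + 23816)*(h(100) + k((102 - 72)*(-23 - 39))) = (-43843 + 23816)*(120 - 85) = -20027*35 = -700945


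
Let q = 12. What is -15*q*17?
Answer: -3060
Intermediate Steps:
-15*q*17 = -15*12*17 = -180*17 = -3060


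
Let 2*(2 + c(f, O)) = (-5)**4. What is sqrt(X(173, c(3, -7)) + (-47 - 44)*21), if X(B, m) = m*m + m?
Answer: sqrt(379239)/2 ≈ 307.91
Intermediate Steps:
c(f, O) = 621/2 (c(f, O) = -2 + (1/2)*(-5)**4 = -2 + (1/2)*625 = -2 + 625/2 = 621/2)
X(B, m) = m + m**2 (X(B, m) = m**2 + m = m + m**2)
sqrt(X(173, c(3, -7)) + (-47 - 44)*21) = sqrt(621*(1 + 621/2)/2 + (-47 - 44)*21) = sqrt((621/2)*(623/2) - 91*21) = sqrt(386883/4 - 1911) = sqrt(379239/4) = sqrt(379239)/2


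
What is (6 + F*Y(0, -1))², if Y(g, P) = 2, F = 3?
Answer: 144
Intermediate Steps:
(6 + F*Y(0, -1))² = (6 + 3*2)² = (6 + 6)² = 12² = 144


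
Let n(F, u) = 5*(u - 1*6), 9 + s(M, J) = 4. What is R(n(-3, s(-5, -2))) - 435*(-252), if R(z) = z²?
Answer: 112645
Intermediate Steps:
s(M, J) = -5 (s(M, J) = -9 + 4 = -5)
n(F, u) = -30 + 5*u (n(F, u) = 5*(u - 6) = 5*(-6 + u) = -30 + 5*u)
R(n(-3, s(-5, -2))) - 435*(-252) = (-30 + 5*(-5))² - 435*(-252) = (-30 - 25)² + 109620 = (-55)² + 109620 = 3025 + 109620 = 112645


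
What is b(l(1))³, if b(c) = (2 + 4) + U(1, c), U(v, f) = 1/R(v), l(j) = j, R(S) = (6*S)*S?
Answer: 50653/216 ≈ 234.50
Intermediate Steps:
R(S) = 6*S²
U(v, f) = 1/(6*v²)
b(c) = 37/6 (b(c) = (2 + 4) + (⅙)/1² = 6 + (⅙)*1 = 6 + ⅙ = 37/6)
b(l(1))³ = (37/6)³ = 50653/216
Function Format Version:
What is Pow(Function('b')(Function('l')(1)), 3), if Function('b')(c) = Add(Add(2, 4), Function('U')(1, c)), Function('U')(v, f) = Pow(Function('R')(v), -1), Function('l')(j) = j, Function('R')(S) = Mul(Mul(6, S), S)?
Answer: Rational(50653, 216) ≈ 234.50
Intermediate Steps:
Function('R')(S) = Mul(6, Pow(S, 2))
Function('U')(v, f) = Mul(Rational(1, 6), Pow(v, -2)) (Function('U')(v, f) = Pow(Mul(6, Pow(v, 2)), -1) = Mul(Rational(1, 6), Pow(v, -2)))
Function('b')(c) = Rational(37, 6) (Function('b')(c) = Add(Add(2, 4), Mul(Rational(1, 6), Pow(1, -2))) = Add(6, Mul(Rational(1, 6), 1)) = Add(6, Rational(1, 6)) = Rational(37, 6))
Pow(Function('b')(Function('l')(1)), 3) = Pow(Rational(37, 6), 3) = Rational(50653, 216)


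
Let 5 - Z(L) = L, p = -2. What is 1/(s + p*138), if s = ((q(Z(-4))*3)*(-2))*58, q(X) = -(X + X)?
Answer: 1/5988 ≈ 0.00016700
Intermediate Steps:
Z(L) = 5 - L
q(X) = -2*X
s = 6264 (s = ((-2*(5 - 1*(-4))*3)*(-2))*58 = ((-2*(5 + 4)*3)*(-2))*58 = ((-2*9*3)*(-2))*58 = (-18*3*(-2))*58 = -54*(-2)*58 = 108*58 = 6264)
1/(s + p*138) = 1/(6264 - 2*138) = 1/(6264 - 276) = 1/5988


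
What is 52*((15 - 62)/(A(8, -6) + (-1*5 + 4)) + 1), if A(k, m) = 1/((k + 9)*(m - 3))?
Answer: 190970/77 ≈ 2480.1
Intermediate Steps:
A(k, m) = 1/((-3 + m)*(9 + k)) (A(k, m) = 1/((9 + k)*(-3 + m)) = 1/((-3 + m)*(9 + k)))
52*((15 - 62)/(A(8, -6) + (-1*5 + 4)) + 1) = 52*((15 - 62)/(1/(-27 - 3*8 + 9*(-6) + 8*(-6)) + (-1*5 + 4)) + 1) = 52*(-47/(1/(-27 - 24 - 54 - 48) + (-5 + 4)) + 1) = 52*(-47/(1/(-153) - 1) + 1) = 52*(-47/(-1/153 - 1) + 1) = 52*(-47/(-154/153) + 1) = 52*(-47*(-153/154) + 1) = 52*(7191/154 + 1) = 52*(7345/154) = 190970/77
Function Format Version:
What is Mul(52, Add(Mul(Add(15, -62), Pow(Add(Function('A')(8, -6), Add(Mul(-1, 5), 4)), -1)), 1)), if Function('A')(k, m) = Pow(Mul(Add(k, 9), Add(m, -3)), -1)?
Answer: Rational(190970, 77) ≈ 2480.1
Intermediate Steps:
Function('A')(k, m) = Mul(Pow(Add(-3, m), -1), Pow(Add(9, k), -1)) (Function('A')(k, m) = Pow(Mul(Add(9, k), Add(-3, m)), -1) = Pow(Mul(Add(-3, m), Add(9, k)), -1) = Mul(Pow(Add(-3, m), -1), Pow(Add(9, k), -1)))
Mul(52, Add(Mul(Add(15, -62), Pow(Add(Function('A')(8, -6), Add(Mul(-1, 5), 4)), -1)), 1)) = Mul(52, Add(Mul(Add(15, -62), Pow(Add(Pow(Add(-27, Mul(-3, 8), Mul(9, -6), Mul(8, -6)), -1), Add(Mul(-1, 5), 4)), -1)), 1)) = Mul(52, Add(Mul(-47, Pow(Add(Pow(Add(-27, -24, -54, -48), -1), Add(-5, 4)), -1)), 1)) = Mul(52, Add(Mul(-47, Pow(Add(Pow(-153, -1), -1), -1)), 1)) = Mul(52, Add(Mul(-47, Pow(Add(Rational(-1, 153), -1), -1)), 1)) = Mul(52, Add(Mul(-47, Pow(Rational(-154, 153), -1)), 1)) = Mul(52, Add(Mul(-47, Rational(-153, 154)), 1)) = Mul(52, Add(Rational(7191, 154), 1)) = Mul(52, Rational(7345, 154)) = Rational(190970, 77)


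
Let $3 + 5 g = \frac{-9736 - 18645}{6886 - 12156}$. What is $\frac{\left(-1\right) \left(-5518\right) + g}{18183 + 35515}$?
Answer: $\frac{145411871}{1414942300} \approx 0.10277$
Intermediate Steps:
$g = \frac{12571}{26350}$ ($g = - \frac{3}{5} + \frac{\left(-9736 - 18645\right) \frac{1}{6886 - 12156}}{5} = - \frac{3}{5} + \frac{\left(-28381\right) \frac{1}{-5270}}{5} = - \frac{3}{5} + \frac{\left(-28381\right) \left(- \frac{1}{5270}\right)}{5} = - \frac{3}{5} + \frac{1}{5} \cdot \frac{28381}{5270} = - \frac{3}{5} + \frac{28381}{26350} = \frac{12571}{26350} \approx 0.47708$)
$\frac{\left(-1\right) \left(-5518\right) + g}{18183 + 35515} = \frac{\left(-1\right) \left(-5518\right) + \frac{12571}{26350}}{18183 + 35515} = \frac{5518 + \frac{12571}{26350}}{53698} = \frac{145411871}{26350} \cdot \frac{1}{53698} = \frac{145411871}{1414942300}$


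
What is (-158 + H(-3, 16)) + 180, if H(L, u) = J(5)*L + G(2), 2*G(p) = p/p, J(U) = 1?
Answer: 39/2 ≈ 19.500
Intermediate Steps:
G(p) = ½ (G(p) = (p/p)/2 = (½)*1 = ½)
H(L, u) = ½ + L (H(L, u) = 1*L + ½ = L + ½ = ½ + L)
(-158 + H(-3, 16)) + 180 = (-158 + (½ - 3)) + 180 = (-158 - 5/2) + 180 = -321/2 + 180 = 39/2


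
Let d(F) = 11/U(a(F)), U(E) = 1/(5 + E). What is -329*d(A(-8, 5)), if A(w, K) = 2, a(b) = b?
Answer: -25333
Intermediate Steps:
d(F) = 55 + 11*F (d(F) = 11/(1/(5 + F)) = 11*(5 + F) = 55 + 11*F)
-329*d(A(-8, 5)) = -329*(55 + 11*2) = -329*(55 + 22) = -329*77 = -25333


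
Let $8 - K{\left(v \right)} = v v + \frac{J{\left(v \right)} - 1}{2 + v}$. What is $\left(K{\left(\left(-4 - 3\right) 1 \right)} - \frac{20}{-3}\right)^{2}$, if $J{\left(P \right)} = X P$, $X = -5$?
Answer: $\frac{170569}{225} \approx 758.08$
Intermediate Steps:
$J{\left(P \right)} = - 5 P$
$K{\left(v \right)} = 8 - v^{2} - \frac{-1 - 5 v}{2 + v}$ ($K{\left(v \right)} = 8 - \left(v v + \frac{- 5 v - 1}{2 + v}\right) = 8 - \left(v^{2} + \frac{-1 - 5 v}{2 + v}\right) = 8 - v^{2} - \frac{-1 - 5 v}{2 + v}$)
$\left(K{\left(\left(-4 - 3\right) 1 \right)} - \frac{20}{-3}\right)^{2} = \left(\frac{17 - \left(\left(-4 - 3\right) 1\right)^{3} - 2 \left(\left(-4 - 3\right) 1\right)^{2} + 13 \left(-4 - 3\right) 1}{2 + \left(-4 - 3\right) 1} - \frac{20}{-3}\right)^{2} = \left(\frac{17 - \left(\left(-7\right) 1\right)^{3} - 2 \left(\left(-7\right) 1\right)^{2} + 13 \left(\left(-7\right) 1\right)}{2 - 7} - - \frac{20}{3}\right)^{2} = \left(\frac{17 - \left(-7\right)^{3} - 2 \left(-7\right)^{2} + 13 \left(-7\right)}{2 - 7} + \frac{20}{3}\right)^{2} = \left(\frac{17 - -343 - 98 - 91}{-5} + \frac{20}{3}\right)^{2} = \left(- \frac{17 + 343 - 98 - 91}{5} + \frac{20}{3}\right)^{2} = \left(\left(- \frac{1}{5}\right) 171 + \frac{20}{3}\right)^{2} = \left(- \frac{171}{5} + \frac{20}{3}\right)^{2} = \left(- \frac{413}{15}\right)^{2} = \frac{170569}{225}$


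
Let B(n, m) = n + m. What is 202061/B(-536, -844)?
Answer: -202061/1380 ≈ -146.42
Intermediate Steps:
B(n, m) = m + n
202061/B(-536, -844) = 202061/(-844 - 536) = 202061/(-1380) = 202061*(-1/1380) = -202061/1380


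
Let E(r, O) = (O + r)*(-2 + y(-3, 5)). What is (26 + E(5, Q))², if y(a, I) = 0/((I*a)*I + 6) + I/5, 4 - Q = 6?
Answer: 529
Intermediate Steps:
Q = -2 (Q = 4 - 1*6 = 4 - 6 = -2)
y(a, I) = I/5 (y(a, I) = 0/(a*I² + 6) + I*(⅕) = 0/(6 + a*I²) + I/5 = 0 + I/5 = I/5)
E(r, O) = -O - r (E(r, O) = (O + r)*(-2 + (⅕)*5) = (O + r)*(-2 + 1) = (O + r)*(-1) = -O - r)
(26 + E(5, Q))² = (26 + (-1*(-2) - 1*5))² = (26 + (2 - 5))² = (26 - 3)² = 23² = 529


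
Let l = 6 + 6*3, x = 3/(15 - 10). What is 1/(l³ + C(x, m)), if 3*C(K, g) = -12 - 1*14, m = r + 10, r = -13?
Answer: 3/41446 ≈ 7.2383e-5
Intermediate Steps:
x = ⅗ (x = 3/5 = 3*(⅕) = ⅗ ≈ 0.60000)
m = -3 (m = -13 + 10 = -3)
l = 24 (l = 6 + 18 = 24)
C(K, g) = -26/3 (C(K, g) = (-12 - 1*14)/3 = (-12 - 14)/3 = (⅓)*(-26) = -26/3)
1/(l³ + C(x, m)) = 1/(24³ - 26/3) = 1/(13824 - 26/3) = 1/(41446/3) = 3/41446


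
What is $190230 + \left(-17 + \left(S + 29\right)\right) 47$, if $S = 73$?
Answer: $194225$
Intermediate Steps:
$190230 + \left(-17 + \left(S + 29\right)\right) 47 = 190230 + \left(-17 + \left(73 + 29\right)\right) 47 = 190230 + \left(-17 + 102\right) 47 = 190230 + 85 \cdot 47 = 190230 + 3995 = 194225$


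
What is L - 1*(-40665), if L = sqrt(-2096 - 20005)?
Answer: 40665 + I*sqrt(22101) ≈ 40665.0 + 148.66*I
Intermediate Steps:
L = I*sqrt(22101) (L = sqrt(-22101) = I*sqrt(22101) ≈ 148.66*I)
L - 1*(-40665) = I*sqrt(22101) - 1*(-40665) = I*sqrt(22101) + 40665 = 40665 + I*sqrt(22101)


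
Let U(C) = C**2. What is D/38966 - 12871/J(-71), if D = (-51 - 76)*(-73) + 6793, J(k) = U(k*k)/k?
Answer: 3125506845/6973180013 ≈ 0.44822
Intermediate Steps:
J(k) = k**3 (J(k) = (k*k)**2/k = (k**2)**2/k = k**4/k = k**3)
D = 16064 (D = -127*(-73) + 6793 = 9271 + 6793 = 16064)
D/38966 - 12871/J(-71) = 16064/38966 - 12871/((-71)**3) = 16064*(1/38966) - 12871/(-357911) = 8032/19483 - 12871*(-1/357911) = 8032/19483 + 12871/357911 = 3125506845/6973180013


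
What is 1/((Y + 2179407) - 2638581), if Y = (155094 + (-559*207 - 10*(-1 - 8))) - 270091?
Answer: -1/689794 ≈ -1.4497e-6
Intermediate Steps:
Y = -230620 (Y = (155094 + (-115713 - 10*(-9))) - 270091 = (155094 + (-115713 + 90)) - 270091 = (155094 - 115623) - 270091 = 39471 - 270091 = -230620)
1/((Y + 2179407) - 2638581) = 1/((-230620 + 2179407) - 2638581) = 1/(1948787 - 2638581) = 1/(-689794) = -1/689794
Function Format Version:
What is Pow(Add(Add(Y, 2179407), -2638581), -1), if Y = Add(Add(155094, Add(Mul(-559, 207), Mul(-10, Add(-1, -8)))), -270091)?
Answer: Rational(-1, 689794) ≈ -1.4497e-6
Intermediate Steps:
Y = -230620 (Y = Add(Add(155094, Add(-115713, Mul(-10, -9))), -270091) = Add(Add(155094, Add(-115713, 90)), -270091) = Add(Add(155094, -115623), -270091) = Add(39471, -270091) = -230620)
Pow(Add(Add(Y, 2179407), -2638581), -1) = Pow(Add(Add(-230620, 2179407), -2638581), -1) = Pow(Add(1948787, -2638581), -1) = Pow(-689794, -1) = Rational(-1, 689794)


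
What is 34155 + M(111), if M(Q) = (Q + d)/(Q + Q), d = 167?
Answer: 3791344/111 ≈ 34156.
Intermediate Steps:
M(Q) = (167 + Q)/(2*Q) (M(Q) = (Q + 167)/(Q + Q) = (167 + Q)/((2*Q)) = (167 + Q)*(1/(2*Q)) = (167 + Q)/(2*Q))
34155 + M(111) = 34155 + (½)*(167 + 111)/111 = 34155 + (½)*(1/111)*278 = 34155 + 139/111 = 3791344/111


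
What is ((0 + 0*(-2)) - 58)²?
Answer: 3364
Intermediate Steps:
((0 + 0*(-2)) - 58)² = ((0 + 0) - 58)² = (0 - 58)² = (-58)² = 3364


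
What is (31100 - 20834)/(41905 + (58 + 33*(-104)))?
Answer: 10266/38531 ≈ 0.26643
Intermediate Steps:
(31100 - 20834)/(41905 + (58 + 33*(-104))) = 10266/(41905 + (58 - 3432)) = 10266/(41905 - 3374) = 10266/38531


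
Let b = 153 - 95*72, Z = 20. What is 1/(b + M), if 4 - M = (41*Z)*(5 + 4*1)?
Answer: -1/14063 ≈ -7.1109e-5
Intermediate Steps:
b = -6687 (b = 153 - 6840 = -6687)
M = -7376 (M = 4 - 41*20*(5 + 4*1) = 4 - 820*(5 + 4) = 4 - 820*9 = 4 - 1*7380 = 4 - 7380 = -7376)
1/(b + M) = 1/(-6687 - 7376) = 1/(-14063) = -1/14063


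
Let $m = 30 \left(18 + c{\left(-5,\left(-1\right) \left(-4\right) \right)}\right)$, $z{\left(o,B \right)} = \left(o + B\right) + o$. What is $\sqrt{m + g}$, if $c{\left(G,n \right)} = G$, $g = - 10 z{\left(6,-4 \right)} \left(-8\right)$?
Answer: $\sqrt{1030} \approx 32.094$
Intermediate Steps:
$z{\left(o,B \right)} = B + 2 o$ ($z{\left(o,B \right)} = \left(B + o\right) + o = B + 2 o$)
$g = 640$ ($g = - 10 \left(-4 + 2 \cdot 6\right) \left(-8\right) = - 10 \left(-4 + 12\right) \left(-8\right) = \left(-10\right) 8 \left(-8\right) = \left(-80\right) \left(-8\right) = 640$)
$m = 390$ ($m = 30 \left(18 - 5\right) = 30 \cdot 13 = 390$)
$\sqrt{m + g} = \sqrt{390 + 640} = \sqrt{1030}$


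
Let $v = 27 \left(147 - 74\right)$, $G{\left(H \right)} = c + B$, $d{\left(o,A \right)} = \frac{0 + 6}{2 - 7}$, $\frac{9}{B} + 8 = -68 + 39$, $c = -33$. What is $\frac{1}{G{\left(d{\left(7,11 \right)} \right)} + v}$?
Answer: $\frac{37}{71697} \approx 0.00051606$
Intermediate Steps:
$B = - \frac{9}{37}$ ($B = \frac{9}{-8 + \left(-68 + 39\right)} = \frac{9}{-8 - 29} = \frac{9}{-37} = 9 \left(- \frac{1}{37}\right) = - \frac{9}{37} \approx -0.24324$)
$d{\left(o,A \right)} = - \frac{6}{5}$ ($d{\left(o,A \right)} = \frac{6}{-5} = 6 \left(- \frac{1}{5}\right) = - \frac{6}{5}$)
$G{\left(H \right)} = - \frac{1230}{37}$ ($G{\left(H \right)} = -33 - \frac{9}{37} = - \frac{1230}{37}$)
$v = 1971$ ($v = 27 \cdot 73 = 1971$)
$\frac{1}{G{\left(d{\left(7,11 \right)} \right)} + v} = \frac{1}{- \frac{1230}{37} + 1971} = \frac{1}{\frac{71697}{37}} = \frac{37}{71697}$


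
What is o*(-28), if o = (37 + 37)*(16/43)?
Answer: -33152/43 ≈ -770.98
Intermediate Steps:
o = 1184/43 (o = 74*(16*(1/43)) = 74*(16/43) = 1184/43 ≈ 27.535)
o*(-28) = (1184/43)*(-28) = -33152/43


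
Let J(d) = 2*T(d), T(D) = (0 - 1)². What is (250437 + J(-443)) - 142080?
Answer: 108359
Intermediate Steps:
T(D) = 1 (T(D) = (-1)² = 1)
J(d) = 2 (J(d) = 2*1 = 2)
(250437 + J(-443)) - 142080 = (250437 + 2) - 142080 = 250439 - 142080 = 108359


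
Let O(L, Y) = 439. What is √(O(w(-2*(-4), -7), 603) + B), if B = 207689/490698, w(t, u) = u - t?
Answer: √1306250864438/54522 ≈ 20.962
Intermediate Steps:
B = 207689/490698 (B = 207689*(1/490698) = 207689/490698 ≈ 0.42325)
√(O(w(-2*(-4), -7), 603) + B) = √(439 + 207689/490698) = √(215624111/490698) = √1306250864438/54522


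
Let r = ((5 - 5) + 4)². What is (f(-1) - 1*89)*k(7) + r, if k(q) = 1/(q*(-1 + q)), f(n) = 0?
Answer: 583/42 ≈ 13.881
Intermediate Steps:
r = 16 (r = (0 + 4)² = 4² = 16)
k(q) = 1/(q*(-1 + q))
(f(-1) - 1*89)*k(7) + r = (0 - 1*89)*(1/(7*(-1 + 7))) + 16 = (0 - 89)*((⅐)/6) + 16 = -89/(7*6) + 16 = -89*1/42 + 16 = -89/42 + 16 = 583/42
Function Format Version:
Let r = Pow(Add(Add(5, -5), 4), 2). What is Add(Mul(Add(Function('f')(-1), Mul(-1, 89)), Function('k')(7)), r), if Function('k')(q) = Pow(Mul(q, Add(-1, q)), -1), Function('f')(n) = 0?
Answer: Rational(583, 42) ≈ 13.881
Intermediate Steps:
r = 16 (r = Pow(Add(0, 4), 2) = Pow(4, 2) = 16)
Function('k')(q) = Mul(Pow(q, -1), Pow(Add(-1, q), -1))
Add(Mul(Add(Function('f')(-1), Mul(-1, 89)), Function('k')(7)), r) = Add(Mul(Add(0, Mul(-1, 89)), Mul(Pow(7, -1), Pow(Add(-1, 7), -1))), 16) = Add(Mul(Add(0, -89), Mul(Rational(1, 7), Pow(6, -1))), 16) = Add(Mul(-89, Mul(Rational(1, 7), Rational(1, 6))), 16) = Add(Mul(-89, Rational(1, 42)), 16) = Add(Rational(-89, 42), 16) = Rational(583, 42)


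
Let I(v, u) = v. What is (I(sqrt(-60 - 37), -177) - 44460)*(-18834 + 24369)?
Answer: -246086100 + 5535*I*sqrt(97) ≈ -2.4609e+8 + 54513.0*I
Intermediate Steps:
(I(sqrt(-60 - 37), -177) - 44460)*(-18834 + 24369) = (sqrt(-60 - 37) - 44460)*(-18834 + 24369) = (sqrt(-97) - 44460)*5535 = (I*sqrt(97) - 44460)*5535 = (-44460 + I*sqrt(97))*5535 = -246086100 + 5535*I*sqrt(97)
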